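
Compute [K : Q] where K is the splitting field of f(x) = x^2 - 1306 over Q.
[K : Q] = 2

f(x) = x^2 - 1306 factors as (x - √1306)(x + √1306). The splitting field is K = Q(√1306). Since 1306 is squarefree and > 1, it is not a perfect square, so x^2 - 1306 is irreducible over Q and [Q(√1306) : Q] = 2. Hence [K : Q] = 2.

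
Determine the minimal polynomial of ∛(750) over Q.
m_α(x) = x^3 - 750

α satisfies α^3 = 750, so x^3 - 750 annihilates α. By the rational root test, a rational root p/q (in lowest terms) of x^3 - 750 would satisfy p^3 = 750 q^3, forcing q = 1 and p^3 = 750; but 750 is not a perfect cube, contradiction. A monic cubic over Q with no rational root is irreducible (any nontrivial factorization would include a linear factor). Hence x^3 - 750 is the minimal polynomial of α, and in particular [Q(α):Q] = 3.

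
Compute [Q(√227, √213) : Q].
[Q(√227, √213) : Q] = 4

[Q(√227):Q] = 2 (min poly x^2 - 227, irreducible since 227 is squarefree > 1). For the top step, suppose √213 ∈ Q(√227), say √213 = c + d√227 with c, d ∈ Q. Squaring: 213 = c^2 + 227d^2 + 2cd√227. Since √227 ∉ Q this forces 2cd = 0. If d = 0 then √213 = c ∈ Q, contradicting 213 squarefree > 1. If c = 0 then 213 = 227d^2, so 227·213 = (227d)^2 is a perfect square in Q — but 227·213 = 48351 is not a perfect square (since 227 and 213 are distinct squarefree integers). Contradiction. Hence √213 ∉ Q(√227), so x^2 - 213 stays irreducible over Q(√227) and [Q(√227, √213) : Q(√227)] = 2. By the tower law, [Q(√227, √213) : Q] = 2 · 2 = 4.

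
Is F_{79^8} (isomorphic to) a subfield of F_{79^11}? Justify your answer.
No: F_{79^8} is not a subfield of F_{79^11}

F_{p^m} embeds in F_{p^n} iff m | n. Here 8 ∤ 11 (since 11 = 1·8 + 3 with remainder 3 ≠ 0), so F_{79^8} is not a subfield of F_{79^11}. Equivalently: if it were, the tower law would give 8 = [F_{79^8}:F_79] dividing [F_{79^11}:F_79] = 11, contradiction.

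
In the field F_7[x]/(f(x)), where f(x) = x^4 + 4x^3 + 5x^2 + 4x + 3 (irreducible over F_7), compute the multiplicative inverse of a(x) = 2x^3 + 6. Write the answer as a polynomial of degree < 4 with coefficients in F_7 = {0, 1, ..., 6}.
a(x)^(-1) ≡ 6x^3 + 2x^2 + 2x + 3 (mod f(x))

Since f is irreducible over F_7, F_7[x]/(f) is a field and a(x) ≠ 0 has an inverse. Apply the extended Euclidean algorithm to f(x) and a(x) in F_7[x]: f(x) = (4x + 2)·a(x) + (5x^2 + x + 5);  a(x) = (6x + 3)·(5x^2 + x + 5) + (2x + 5);  (5x^2 + x + 5) = (6x + 3)·(2x + 5) + (4). The last nonzero remainder is the constant 4 = gcd(f, a) in F_7. Back-substituting through the division chain expresses 4 = s(x)·a(x) + t(x)·f(x) with s(x) ≡ 3x^3 + x^2 + x + 5 (mod f), so (3x^3 + x^2 + x + 5)·a(x) ≡ 4 (mod f). Multiplying by 4^(-1) ≡ 2 in F_7 gives a(x)^(-1) ≡ 2·(3x^3 + x^2 + x + 5) ≡ 6x^3 + 2x^2 + 2x + 3 (mod f). Check: (2x^3 + 6)·(6x^3 + 2x^2 + 2x + 3) = 5x^6 + 4x^5 + 4x^4 + 5x^2 + 5x + 4 ≡ 1 (mod x^4 + 4x^3 + 5x^2 + 4x + 3).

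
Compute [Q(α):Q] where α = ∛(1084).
[Q(α):Q] = 3

The minimal polynomial of α is x^3 - 1084, irreducible over Q since 1084 is not a perfect cube (so x^3 - 1084 has no rational root). Hence [Q(α):Q] = deg(m_α) = 3.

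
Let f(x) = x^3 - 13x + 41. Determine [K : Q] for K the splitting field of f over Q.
[K : Q] = 6

By the rational root test, any rational root of the monic integer polynomial f(x) = x^3 - 13x + 41 must be an integer dividing the constant term 41, i.e. one of ±{1, 41}. Evaluating: f(1) = 29, f(-1) = 53, f(41) = 68429, f(-41) = -68347; none is 0, so f has no rational root and is therefore irreducible over Q (a cubic with no linear factor over a field is irreducible). For an irreducible cubic, the Galois group is A_3 or S_3 according as the discriminant disc(f) = -4a^3 - 27b^2 = -4·(-13)^3 - 27·(41)^2 = -36599 is or is not a square in Q. Here disc(f) = -36599 is not a perfect square in Q, so the Galois group of f over Q is not contained in A_3 and must be all of S_3. The splitting field has degree |S_3| = 6 over Q, so [K : Q] = 6.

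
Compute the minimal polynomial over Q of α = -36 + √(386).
m_α(x) = x^2 + 72x + 910

From α + 36 = √(386), squaring gives (α + 36)^2 = 386, i.e. α^2 + 72α + 1296 = 386, so α^2 + 72α + 910 = 0. The discriminant of x^2 + 72x + 910 is (72)^2 - 4·(910) = 5184 - 3640 = 1544, and 4·(386) is not a perfect square in Q since 386 is squarefree and ≠ 1. Hence x^2 + 72x + 910 is irreducible over Q and is the minimal polynomial of α.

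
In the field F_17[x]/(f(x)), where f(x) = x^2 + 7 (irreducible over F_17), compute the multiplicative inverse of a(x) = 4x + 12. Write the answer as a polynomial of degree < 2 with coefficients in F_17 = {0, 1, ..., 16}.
a(x)^(-1) ≡ 13x + 12 (mod f(x))

Since f is irreducible over F_17, F_17[x]/(f) is a field and a(x) ≠ 0 has an inverse. Apply the extended Euclidean algorithm to f(x) and a(x) in F_17[x]: f(x) = (13x + 12)·a(x) + (16). The last nonzero remainder is the constant 16 = gcd(f, a) in F_17. Back-substituting through the division chain expresses 16 = s(x)·a(x) + t(x)·f(x) with s(x) ≡ 4x + 5 (mod f), so (4x + 5)·a(x) ≡ 16 (mod f). Multiplying by 16^(-1) ≡ 16 in F_17 gives a(x)^(-1) ≡ 16·(4x + 5) ≡ 13x + 12 (mod f). Check: (4x + 12)·(13x + 12) = x^2 + 8 ≡ 1 (mod x^2 + 7).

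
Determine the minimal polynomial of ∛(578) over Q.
m_α(x) = x^3 - 578

α satisfies α^3 = 578, so x^3 - 578 annihilates α. By the rational root test, a rational root p/q (in lowest terms) of x^3 - 578 would satisfy p^3 = 578 q^3, forcing q = 1 and p^3 = 578; but 578 is not a perfect cube, contradiction. A monic cubic over Q with no rational root is irreducible (any nontrivial factorization would include a linear factor). Hence x^3 - 578 is the minimal polynomial of α, and in particular [Q(α):Q] = 3.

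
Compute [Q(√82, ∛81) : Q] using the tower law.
[Q(√82, ∛81) : Q] = 6

Let L = Q(√82, ∛81). Since Q(√82) ⊂ L and [Q(√82):Q] = 2, the tower law gives 2 | [L:Q]. Likewise Q(∛81) ⊂ L with [Q(∛81):Q] = 3 (because 81 is not a perfect cube), so 3 | [L:Q]. As gcd(2,3) = 1, [L:Q] is divisible by 6. Conversely L is generated over Q by √82 and ∛81, so [L:Q] ≤ 2·3 = 6. Therefore [Q(√82, ∛81) : Q] = 6.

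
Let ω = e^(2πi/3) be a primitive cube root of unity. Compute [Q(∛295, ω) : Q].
[Q(∛295, ω) : Q] = 6

[Q(∛295):Q] = 3 (min poly x^3 - 295, irreducible since 295 is not a perfect cube). [Q(ω):Q] = 2 (min poly x^2 + x + 1). Since Q(∛295) ⊂ R and ω ∉ R, we have ω ∉ Q(∛295), so x^2 + x + 1 remains irreducible over Q(∛295) and [Q(∛295, ω) : Q(∛295)] = 2. By the tower law, [Q(∛295, ω) : Q] = 3 · 2 = 6. (In fact Q(∛295, ω) is the splitting field of x^3 - 295 over Q.)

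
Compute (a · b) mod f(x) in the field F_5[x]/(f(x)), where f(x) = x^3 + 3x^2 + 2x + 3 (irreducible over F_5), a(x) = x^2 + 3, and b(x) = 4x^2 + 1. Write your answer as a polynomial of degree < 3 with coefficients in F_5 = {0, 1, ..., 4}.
a · b ≡ x^2 + 2x + 4 (mod f(x))

Multiply in F_5[x]: a(x)·b(x) = (x^2 + 3)·(4x^2 + 1) = 4x^4 + 3x^2 + 3. This has degree ≥ 3, so divide by f(x) over F_5: 4x^4 + 3x^2 + 3 = (4x + 3)·(x^3 + 3x^2 + 2x + 3) + (x^2 + 2x + 4). Hence a·b ≡ x^2 + 2x + 4 (mod f). (F_5[x]/(f) is a field with 5^3 = 125 elements since f is irreducible of degree 3.)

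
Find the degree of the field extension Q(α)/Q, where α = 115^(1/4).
[Q(α):Q] = 4

α is a root of x^4 - 115. By Eisenstein's criterion at the prime p = 5 (which divides the constant term 115 but p^2 = 25 does not, since 115 is squarefree), x^4 - 115 is irreducible over Q. Hence [Q(α):Q] = 4.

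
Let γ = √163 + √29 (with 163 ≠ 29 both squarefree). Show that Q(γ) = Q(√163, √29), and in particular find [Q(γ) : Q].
[Q(γ) : Q] = 4 (equivalently, Q(γ) = Q(√163, √29))

Obviously Q(γ) ⊆ Q(√163, √29), and [Q(√163, √29):Q] = 4 (since 163, 29 are distinct squarefree integers > 1 with 4727 not a perfect square). To show equality we compute the minimal polynomial of γ. From γ = √163 + √29: γ^2 = 163 + 2√(4727) + 29 = 192 + 2√(4727), so γ^2 - 192 = 2√(4727); squaring, (γ^2 - 192)^2 = 4·4727, i.e. γ^4 - 384γ^2 + 36864 - 18908 = 0, i.e. γ^4 - 384γ^2 + 17956 = 0. So γ is a root of x^4 - 384x^2 + 17956. This polynomial is irreducible over Q: it has no rational root (each ±√163 ± √29 is irrational), and any factorization into two quadratics over Q would force √(4727) ∈ Q (pairing opposite roots) or √163, √29 ∈ Q (other pairings), all impossible. Hence [Q(γ):Q] = 4 = [Q(√163, √29):Q], so Q(γ) = Q(√163, √29).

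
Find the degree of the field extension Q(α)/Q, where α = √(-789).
[Q(α):Q] = 2

[Q(α):Q] equals the degree of the minimal polynomial of α. Here α^2 = -789 and x^2 + 789 is irreducible (d = -789 is squarefree, ≠ 1, hence not a square), so deg(m_α) = 2. Thus [Q(α):Q] = 2.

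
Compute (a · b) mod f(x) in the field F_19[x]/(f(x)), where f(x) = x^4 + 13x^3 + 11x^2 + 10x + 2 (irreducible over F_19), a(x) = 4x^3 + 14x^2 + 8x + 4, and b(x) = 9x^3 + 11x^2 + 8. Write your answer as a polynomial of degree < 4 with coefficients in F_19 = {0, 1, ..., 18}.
a · b ≡ 9x^3 + 16x^2 + 5x + 15 (mod f(x))

Multiply in F_19[x]: a(x)·b(x) = (4x^3 + 14x^2 + 8x + 4)·(9x^3 + 11x^2 + 8) = 17x^6 + 18x^5 + 17x^4 + 4x^3 + 4x^2 + 7x + 13. This has degree ≥ 4, so divide by f(x) over F_19: 17x^6 + 18x^5 + 17x^4 + 4x^3 + 4x^2 + 7x + 13 = (17x^2 + 6x + 18)·(x^4 + 13x^3 + 11x^2 + 10x + 2) + (9x^3 + 16x^2 + 5x + 15). Hence a·b ≡ 9x^3 + 16x^2 + 5x + 15 (mod f). (F_19[x]/(f) is a field with 19^4 = 130321 elements since f is irreducible of degree 4.)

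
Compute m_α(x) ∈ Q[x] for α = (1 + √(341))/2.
m_α(x) = x^2 - x - 85

From 2α - 1 = √(341), squaring gives (2α - 1)^2 = 341, i.e. 4α^2 - 4α + 1 = 341, so α^2 - α + (1 - 341)/4 = 0. Since 341 ≡ 1 (mod 4), (1 - 341)/4 = -85 ∈ Z. The polynomial x^2 - x - 85 has discriminant 1 - 4·(-85) = 341, which is not a perfect square in Q (d = 341 is squarefree and ≠ 1), so x^2 - x - 85 is irreducible over Q. It is the minimal polynomial of α.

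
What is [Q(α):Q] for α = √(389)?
[Q(α):Q] = 2

[Q(α):Q] equals the degree of the minimal polynomial of α. Here α^2 = 389 and x^2 - 389 is irreducible (d = 389 is squarefree, ≠ 1, hence not a square), so deg(m_α) = 2. Thus [Q(α):Q] = 2.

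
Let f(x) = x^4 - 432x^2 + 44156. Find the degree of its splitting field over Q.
[K : Q] = 4

Solving the quadratic in x^2: x^2 = (432 ± √(432^2 - 4·44156))/2 = (432 ± √10000)/2 = (432 ± 100)/2, giving x^2 = 166 or x^2 = 266. So f(x) = (x^2 - 166)(x^2 - 266) and the roots of f are ±√166, ±√266. Hence the splitting field is K = Q(√166, √266). Since 166 and 266 are distinct squarefree integers > 1, their product 44156 is not a perfect square, so √266 ∉ Q(√166). By the tower law [K:Q] = [Q(√166,√266):Q(√166)] · [Q(√166):Q] = 2 · 2 = 4.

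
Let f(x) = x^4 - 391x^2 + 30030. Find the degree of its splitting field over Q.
[K : Q] = 4

Solving the quadratic in x^2: x^2 = (391 ± √(391^2 - 4·30030))/2 = (391 ± √32761)/2 = (391 ± 181)/2, giving x^2 = 286 or x^2 = 105. So f(x) = (x^2 - 286)(x^2 - 105) and the roots of f are ±√286, ±√105. Hence the splitting field is K = Q(√286, √105). Since 286 and 105 are distinct squarefree integers > 1, their product 30030 is not a perfect square, so √105 ∉ Q(√286). By the tower law [K:Q] = [Q(√286,√105):Q(√286)] · [Q(√286):Q] = 2 · 2 = 4.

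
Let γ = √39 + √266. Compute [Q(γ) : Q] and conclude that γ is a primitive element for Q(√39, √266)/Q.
[Q(γ) : Q] = 4 (equivalently, Q(γ) = Q(√39, √266))

Obviously Q(γ) ⊆ Q(√39, √266), and [Q(√39, √266):Q] = 4 (since 39, 266 are distinct squarefree integers > 1 with 10374 not a perfect square). To show equality we compute the minimal polynomial of γ. From γ = √39 + √266: γ^2 = 39 + 2√(10374) + 266 = 305 + 2√(10374), so γ^2 - 305 = 2√(10374); squaring, (γ^2 - 305)^2 = 4·10374, i.e. γ^4 - 610γ^2 + 93025 - 41496 = 0, i.e. γ^4 - 610γ^2 + 51529 = 0. So γ is a root of x^4 - 610x^2 + 51529. This polynomial is irreducible over Q: it has no rational root (each ±√39 ± √266 is irrational), and any factorization into two quadratics over Q would force √(10374) ∈ Q (pairing opposite roots) or √39, √266 ∈ Q (other pairings), all impossible. Hence [Q(γ):Q] = 4 = [Q(√39, √266):Q], so Q(γ) = Q(√39, √266).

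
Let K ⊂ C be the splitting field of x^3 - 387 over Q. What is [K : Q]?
[K : Q] = 6

The roots of x^3 - 387 are ∛387, ω∛387, ω^2∛387 where ω = e^(2πi/3) is a primitive cube root of unity, so K = Q(∛387, ω). Now [Q(∛387):Q] = 3 (since 387 is not a perfect cube, x^3 - 387 is irreducible) and [Q(ω):Q] = 2. Both 2 and 3 divide [K:Q], and [K:Q] ≤ 3·2 = 6, so [K:Q] = 6. (Equivalently: Q(∛387) ⊂ R but ω ∉ R, so [K : Q(∛387)] = 2.)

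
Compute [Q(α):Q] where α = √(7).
[Q(α):Q] = 2

[Q(α):Q] equals the degree of the minimal polynomial of α. Here α^2 = 7 and x^2 - 7 is irreducible (d = 7 is squarefree, ≠ 1, hence not a square), so deg(m_α) = 2. Thus [Q(α):Q] = 2.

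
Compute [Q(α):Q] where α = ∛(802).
[Q(α):Q] = 3

The minimal polynomial of α is x^3 - 802, irreducible over Q since 802 is not a perfect cube (so x^3 - 802 has no rational root). Hence [Q(α):Q] = deg(m_α) = 3.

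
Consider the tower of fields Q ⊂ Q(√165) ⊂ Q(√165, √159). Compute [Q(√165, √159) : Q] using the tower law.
[Q(√165, √159) : Q] = 4

[Q(√165):Q] = 2 (min poly x^2 - 165, irreducible since 165 is squarefree > 1). For the top step, suppose √159 ∈ Q(√165), say √159 = c + d√165 with c, d ∈ Q. Squaring: 159 = c^2 + 165d^2 + 2cd√165. Since √165 ∉ Q this forces 2cd = 0. If d = 0 then √159 = c ∈ Q, contradicting 159 squarefree > 1. If c = 0 then 159 = 165d^2, so 165·159 = (165d)^2 is a perfect square in Q — but 165·159 = 26235 is not a perfect square (since 165 and 159 are distinct squarefree integers). Contradiction. Hence √159 ∉ Q(√165), so x^2 - 159 stays irreducible over Q(√165) and [Q(√165, √159) : Q(√165)] = 2. By the tower law, [Q(√165, √159) : Q] = 2 · 2 = 4.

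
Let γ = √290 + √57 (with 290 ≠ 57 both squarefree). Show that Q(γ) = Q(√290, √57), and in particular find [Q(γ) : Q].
[Q(γ) : Q] = 4 (equivalently, Q(γ) = Q(√290, √57))

Obviously Q(γ) ⊆ Q(√290, √57), and [Q(√290, √57):Q] = 4 (since 290, 57 are distinct squarefree integers > 1 with 16530 not a perfect square). To show equality we compute the minimal polynomial of γ. From γ = √290 + √57: γ^2 = 290 + 2√(16530) + 57 = 347 + 2√(16530), so γ^2 - 347 = 2√(16530); squaring, (γ^2 - 347)^2 = 4·16530, i.e. γ^4 - 694γ^2 + 120409 - 66120 = 0, i.e. γ^4 - 694γ^2 + 54289 = 0. So γ is a root of x^4 - 694x^2 + 54289. This polynomial is irreducible over Q: it has no rational root (each ±√290 ± √57 is irrational), and any factorization into two quadratics over Q would force √(16530) ∈ Q (pairing opposite roots) or √290, √57 ∈ Q (other pairings), all impossible. Hence [Q(γ):Q] = 4 = [Q(√290, √57):Q], so Q(γ) = Q(√290, √57).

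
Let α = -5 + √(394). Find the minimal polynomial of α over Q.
m_α(x) = x^2 + 10x - 369

From α + 5 = √(394), squaring gives (α + 5)^2 = 394, i.e. α^2 + 10α + 25 = 394, so α^2 + 10α - 369 = 0. The discriminant of x^2 + 10x - 369 is (10)^2 - 4·(-369) = 100 + 1476 = 1576, and 4·(394) is not a perfect square in Q since 394 is squarefree and ≠ 1. Hence x^2 + 10x - 369 is irreducible over Q and is the minimal polynomial of α.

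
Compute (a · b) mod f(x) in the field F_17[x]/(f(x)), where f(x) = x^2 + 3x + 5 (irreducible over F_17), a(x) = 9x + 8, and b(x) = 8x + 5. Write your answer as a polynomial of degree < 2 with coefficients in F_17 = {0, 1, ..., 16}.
a · b ≡ 12x + 3 (mod f(x))

Multiply in F_17[x]: a(x)·b(x) = (9x + 8)·(8x + 5) = 4x^2 + 7x + 6. This has degree ≥ 2, so divide by f(x) over F_17: 4x^2 + 7x + 6 = (4)·(x^2 + 3x + 5) + (12x + 3). Hence a·b ≡ 12x + 3 (mod f). (F_17[x]/(f) is a field with 17^2 = 289 elements since f is irreducible of degree 2.)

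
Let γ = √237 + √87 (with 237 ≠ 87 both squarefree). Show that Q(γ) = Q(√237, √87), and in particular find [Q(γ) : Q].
[Q(γ) : Q] = 4 (equivalently, Q(γ) = Q(√237, √87))

Obviously Q(γ) ⊆ Q(√237, √87), and [Q(√237, √87):Q] = 4 (since 237, 87 are distinct squarefree integers > 1 with 20619 not a perfect square). To show equality we compute the minimal polynomial of γ. From γ = √237 + √87: γ^2 = 237 + 2√(20619) + 87 = 324 + 2√(20619), so γ^2 - 324 = 2√(20619); squaring, (γ^2 - 324)^2 = 4·20619, i.e. γ^4 - 648γ^2 + 104976 - 82476 = 0, i.e. γ^4 - 648γ^2 + 22500 = 0. So γ is a root of x^4 - 648x^2 + 22500. This polynomial is irreducible over Q: it has no rational root (each ±√237 ± √87 is irrational), and any factorization into two quadratics over Q would force √(20619) ∈ Q (pairing opposite roots) or √237, √87 ∈ Q (other pairings), all impossible. Hence [Q(γ):Q] = 4 = [Q(√237, √87):Q], so Q(γ) = Q(√237, √87).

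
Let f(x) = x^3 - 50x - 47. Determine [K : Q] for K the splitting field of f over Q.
[K : Q] = 6

By the rational root test, any rational root of the monic integer polynomial f(x) = x^3 - 50x - 47 must be an integer dividing the constant term -47, i.e. one of ±{1, 47}. Evaluating: f(1) = -96, f(-1) = 2, f(47) = 101426, f(-47) = -101520; none is 0, so f has no rational root and is therefore irreducible over Q (a cubic with no linear factor over a field is irreducible). For an irreducible cubic, the Galois group is A_3 or S_3 according as the discriminant disc(f) = -4a^3 - 27b^2 = -4·(-50)^3 - 27·(-47)^2 = 440357 is or is not a square in Q. Here disc(f) = 440357 is not a perfect square in Q, so the Galois group of f over Q is not contained in A_3 and must be all of S_3. The splitting field has degree |S_3| = 6 over Q, so [K : Q] = 6.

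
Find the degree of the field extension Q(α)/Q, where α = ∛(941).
[Q(α):Q] = 3

The minimal polynomial of α is x^3 - 941, irreducible over Q since 941 is not a perfect cube (so x^3 - 941 has no rational root). Hence [Q(α):Q] = deg(m_α) = 3.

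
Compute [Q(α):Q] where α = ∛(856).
[Q(α):Q] = 3

The minimal polynomial of α is x^3 - 856, irreducible over Q since 856 is not a perfect cube (so x^3 - 856 has no rational root). Hence [Q(α):Q] = deg(m_α) = 3.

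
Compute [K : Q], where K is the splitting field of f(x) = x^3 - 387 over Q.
[K : Q] = 6

The roots of x^3 - 387 are ∛387, ω∛387, ω^2∛387 where ω = e^(2πi/3) is a primitive cube root of unity, so K = Q(∛387, ω). Now [Q(∛387):Q] = 3 (since 387 is not a perfect cube, x^3 - 387 is irreducible) and [Q(ω):Q] = 2. Both 2 and 3 divide [K:Q], and [K:Q] ≤ 3·2 = 6, so [K:Q] = 6. (Equivalently: Q(∛387) ⊂ R but ω ∉ R, so [K : Q(∛387)] = 2.)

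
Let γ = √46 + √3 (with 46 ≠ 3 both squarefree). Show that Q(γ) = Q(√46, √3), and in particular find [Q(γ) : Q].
[Q(γ) : Q] = 4 (equivalently, Q(γ) = Q(√46, √3))

Obviously Q(γ) ⊆ Q(√46, √3), and [Q(√46, √3):Q] = 4 (since 46, 3 are distinct squarefree integers > 1 with 138 not a perfect square). To show equality we compute the minimal polynomial of γ. From γ = √46 + √3: γ^2 = 46 + 2√(138) + 3 = 49 + 2√(138), so γ^2 - 49 = 2√(138); squaring, (γ^2 - 49)^2 = 4·138, i.e. γ^4 - 98γ^2 + 2401 - 552 = 0, i.e. γ^4 - 98γ^2 + 1849 = 0. So γ is a root of x^4 - 98x^2 + 1849. This polynomial is irreducible over Q: it has no rational root (each ±√46 ± √3 is irrational), and any factorization into two quadratics over Q would force √(138) ∈ Q (pairing opposite roots) or √46, √3 ∈ Q (other pairings), all impossible. Hence [Q(γ):Q] = 4 = [Q(√46, √3):Q], so Q(γ) = Q(√46, √3).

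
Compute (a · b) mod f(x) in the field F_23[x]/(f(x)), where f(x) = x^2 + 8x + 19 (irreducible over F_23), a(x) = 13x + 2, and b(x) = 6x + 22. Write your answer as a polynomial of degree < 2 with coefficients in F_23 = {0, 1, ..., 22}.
a · b ≡ 19x + 11 (mod f(x))

Multiply in F_23[x]: a(x)·b(x) = (13x + 2)·(6x + 22) = 9x^2 + 22x + 21. This has degree ≥ 2, so divide by f(x) over F_23: 9x^2 + 22x + 21 = (9)·(x^2 + 8x + 19) + (19x + 11). Hence a·b ≡ 19x + 11 (mod f). (F_23[x]/(f) is a field with 23^2 = 529 elements since f is irreducible of degree 2.)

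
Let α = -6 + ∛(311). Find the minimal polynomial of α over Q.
m_α(x) = x^3 + 18x^2 + 108x - 95

Set β = α + 6 = ∛(311), so β^3 = 311. Then (α + 6)^3 - 311 = 0, i.e. α is a root of g(x) = (x + 6)^3 - 311 = x^3 + 18x^2 + 108x - 95. Since g(x) = h(x + 6) where h(x) = x^3 - 311, and h is irreducible over Q (because 311 is not a perfect cube, so h has no rational root, and a monic cubic with no rational root is irreducible), g is also irreducible (irreducibility is preserved under the substitution x → x + 6). Hence m_α(x) = x^3 + 18x^2 + 108x - 95.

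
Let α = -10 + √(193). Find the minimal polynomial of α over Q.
m_α(x) = x^2 + 20x - 93

From α + 10 = √(193), squaring gives (α + 10)^2 = 193, i.e. α^2 + 20α + 100 = 193, so α^2 + 20α - 93 = 0. The discriminant of x^2 + 20x - 93 is (20)^2 - 4·(-93) = 400 + 372 = 772, and 4·(193) is not a perfect square in Q since 193 is squarefree and ≠ 1. Hence x^2 + 20x - 93 is irreducible over Q and is the minimal polynomial of α.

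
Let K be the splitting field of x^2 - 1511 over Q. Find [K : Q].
[K : Q] = 2

f(x) = x^2 - 1511 factors as (x - √1511)(x + √1511). The splitting field is K = Q(√1511). Since 1511 is squarefree and > 1, it is not a perfect square, so x^2 - 1511 is irreducible over Q and [Q(√1511) : Q] = 2. Hence [K : Q] = 2.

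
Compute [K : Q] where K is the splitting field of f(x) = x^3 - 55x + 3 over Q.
[K : Q] = 6

By the rational root test, any rational root of the monic integer polynomial f(x) = x^3 - 55x + 3 must be an integer dividing the constant term 3, i.e. one of ±{1, 3}. Evaluating: f(1) = -51, f(-1) = 57, f(3) = -135, f(-3) = 141; none is 0, so f has no rational root and is therefore irreducible over Q (a cubic with no linear factor over a field is irreducible). For an irreducible cubic, the Galois group is A_3 or S_3 according as the discriminant disc(f) = -4a^3 - 27b^2 = -4·(-55)^3 - 27·(3)^2 = 665257 is or is not a square in Q. Here disc(f) = 665257 is not a perfect square in Q, so the Galois group of f over Q is not contained in A_3 and must be all of S_3. The splitting field has degree |S_3| = 6 over Q, so [K : Q] = 6.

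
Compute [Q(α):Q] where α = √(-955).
[Q(α):Q] = 2

[Q(α):Q] equals the degree of the minimal polynomial of α. Here α^2 = -955 and x^2 + 955 is irreducible (d = -955 is squarefree, ≠ 1, hence not a square), so deg(m_α) = 2. Thus [Q(α):Q] = 2.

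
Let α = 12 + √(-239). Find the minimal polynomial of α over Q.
m_α(x) = x^2 - 24x + 383

From α - 12 = √(-239), squaring gives (α - 12)^2 = -239, i.e. α^2 - 24α + 144 = -239, so α^2 - 24α + 383 = 0. The discriminant of x^2 - 24x + 383 is (-24)^2 - 4·(383) = 576 - 1532 = -956, and 4·(-239) is not a perfect square in Q since -239 is squarefree and ≠ 1. Hence x^2 - 24x + 383 is irreducible over Q and is the minimal polynomial of α.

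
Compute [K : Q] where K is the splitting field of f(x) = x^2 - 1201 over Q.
[K : Q] = 2

f(x) = x^2 - 1201 factors as (x - √1201)(x + √1201). The splitting field is K = Q(√1201). Since 1201 is squarefree and > 1, it is not a perfect square, so x^2 - 1201 is irreducible over Q and [Q(√1201) : Q] = 2. Hence [K : Q] = 2.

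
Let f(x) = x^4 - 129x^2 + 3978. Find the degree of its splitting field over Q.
[K : Q] = 4

Solving the quadratic in x^2: x^2 = (129 ± √(129^2 - 4·3978))/2 = (129 ± √729)/2 = (129 ± 27)/2, giving x^2 = 51 or x^2 = 78. So f(x) = (x^2 - 51)(x^2 - 78) and the roots of f are ±√51, ±√78. Hence the splitting field is K = Q(√51, √78). Since 51 and 78 are distinct squarefree integers > 1, their product 3978 is not a perfect square, so √78 ∉ Q(√51). By the tower law [K:Q] = [Q(√51,√78):Q(√51)] · [Q(√51):Q] = 2 · 2 = 4.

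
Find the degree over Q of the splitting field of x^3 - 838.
[K : Q] = 6

The roots of x^3 - 838 are ∛838, ω∛838, ω^2∛838 where ω = e^(2πi/3) is a primitive cube root of unity, so K = Q(∛838, ω). Now [Q(∛838):Q] = 3 (since 838 is not a perfect cube, x^3 - 838 is irreducible) and [Q(ω):Q] = 2. Both 2 and 3 divide [K:Q], and [K:Q] ≤ 3·2 = 6, so [K:Q] = 6. (Equivalently: Q(∛838) ⊂ R but ω ∉ R, so [K : Q(∛838)] = 2.)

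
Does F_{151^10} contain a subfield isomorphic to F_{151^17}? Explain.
No: F_{151^17} is not a subfield of F_{151^10}

F_{p^m} embeds in F_{p^n} iff m | n. Here 17 ∤ 10 (since 10 = 0·17 + 10 with remainder 10 ≠ 0), so F_{151^17} is not a subfield of F_{151^10}. Equivalently: if it were, the tower law would give 17 = [F_{151^17}:F_151] dividing [F_{151^10}:F_151] = 10, contradiction.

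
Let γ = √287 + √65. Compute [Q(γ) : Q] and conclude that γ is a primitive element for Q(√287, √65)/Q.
[Q(γ) : Q] = 4 (equivalently, Q(γ) = Q(√287, √65))

Obviously Q(γ) ⊆ Q(√287, √65), and [Q(√287, √65):Q] = 4 (since 287, 65 are distinct squarefree integers > 1 with 18655 not a perfect square). To show equality we compute the minimal polynomial of γ. From γ = √287 + √65: γ^2 = 287 + 2√(18655) + 65 = 352 + 2√(18655), so γ^2 - 352 = 2√(18655); squaring, (γ^2 - 352)^2 = 4·18655, i.e. γ^4 - 704γ^2 + 123904 - 74620 = 0, i.e. γ^4 - 704γ^2 + 49284 = 0. So γ is a root of x^4 - 704x^2 + 49284. This polynomial is irreducible over Q: it has no rational root (each ±√287 ± √65 is irrational), and any factorization into two quadratics over Q would force √(18655) ∈ Q (pairing opposite roots) or √287, √65 ∈ Q (other pairings), all impossible. Hence [Q(γ):Q] = 4 = [Q(√287, √65):Q], so Q(γ) = Q(√287, √65).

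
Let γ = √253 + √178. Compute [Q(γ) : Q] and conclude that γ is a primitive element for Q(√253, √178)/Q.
[Q(γ) : Q] = 4 (equivalently, Q(γ) = Q(√253, √178))

Obviously Q(γ) ⊆ Q(√253, √178), and [Q(√253, √178):Q] = 4 (since 253, 178 are distinct squarefree integers > 1 with 45034 not a perfect square). To show equality we compute the minimal polynomial of γ. From γ = √253 + √178: γ^2 = 253 + 2√(45034) + 178 = 431 + 2√(45034), so γ^2 - 431 = 2√(45034); squaring, (γ^2 - 431)^2 = 4·45034, i.e. γ^4 - 862γ^2 + 185761 - 180136 = 0, i.e. γ^4 - 862γ^2 + 5625 = 0. So γ is a root of x^4 - 862x^2 + 5625. This polynomial is irreducible over Q: it has no rational root (each ±√253 ± √178 is irrational), and any factorization into two quadratics over Q would force √(45034) ∈ Q (pairing opposite roots) or √253, √178 ∈ Q (other pairings), all impossible. Hence [Q(γ):Q] = 4 = [Q(√253, √178):Q], so Q(γ) = Q(√253, √178).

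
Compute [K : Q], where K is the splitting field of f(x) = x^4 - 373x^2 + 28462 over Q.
[K : Q] = 4

Solving the quadratic in x^2: x^2 = (373 ± √(373^2 - 4·28462))/2 = (373 ± √25281)/2 = (373 ± 159)/2, giving x^2 = 266 or x^2 = 107. So f(x) = (x^2 - 266)(x^2 - 107) and the roots of f are ±√266, ±√107. Hence the splitting field is K = Q(√266, √107). Since 266 and 107 are distinct squarefree integers > 1, their product 28462 is not a perfect square, so √107 ∉ Q(√266). By the tower law [K:Q] = [Q(√266,√107):Q(√266)] · [Q(√266):Q] = 2 · 2 = 4.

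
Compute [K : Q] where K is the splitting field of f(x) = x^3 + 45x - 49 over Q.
[K : Q] = 6

By the rational root test, any rational root of the monic integer polynomial f(x) = x^3 + 45x - 49 must be an integer dividing the constant term -49, i.e. one of ±{1, 7, 49}. Evaluating: f(1) = -3, f(-1) = -95, f(7) = 609, f(-7) = -707, f(49) = 119805, f(-49) = -119903; none is 0, so f has no rational root and is therefore irreducible over Q (a cubic with no linear factor over a field is irreducible). For an irreducible cubic, the Galois group is A_3 or S_3 according as the discriminant disc(f) = -4a^3 - 27b^2 = -4·(45)^3 - 27·(-49)^2 = -429327 is or is not a square in Q. Here disc(f) = -429327 is not a perfect square in Q, so the Galois group of f over Q is not contained in A_3 and must be all of S_3. The splitting field has degree |S_3| = 6 over Q, so [K : Q] = 6.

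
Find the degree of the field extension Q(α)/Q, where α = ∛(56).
[Q(α):Q] = 3

The minimal polynomial of α is x^3 - 56, irreducible over Q since 56 is not a perfect cube (so x^3 - 56 has no rational root). Hence [Q(α):Q] = deg(m_α) = 3.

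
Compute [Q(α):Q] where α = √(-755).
[Q(α):Q] = 2

[Q(α):Q] equals the degree of the minimal polynomial of α. Here α^2 = -755 and x^2 + 755 is irreducible (d = -755 is squarefree, ≠ 1, hence not a square), so deg(m_α) = 2. Thus [Q(α):Q] = 2.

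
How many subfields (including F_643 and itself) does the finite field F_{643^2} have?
F_{643^2} has 2 subfields

The subfields of F_{p^n} are exactly the fields F_{p^d} for d | n (each is the fixed field of the unique index-d subgroup of Gal(F_{p^n}/F_p) ≅ Z/nZ). The divisors of n = 2 are {1, 2}, giving 2 subfields: F_{643^1}, F_{643^2}.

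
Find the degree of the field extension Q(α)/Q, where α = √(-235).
[Q(α):Q] = 2

[Q(α):Q] equals the degree of the minimal polynomial of α. Here α^2 = -235 and x^2 + 235 is irreducible (d = -235 is squarefree, ≠ 1, hence not a square), so deg(m_α) = 2. Thus [Q(α):Q] = 2.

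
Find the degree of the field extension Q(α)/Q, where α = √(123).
[Q(α):Q] = 2

[Q(α):Q] equals the degree of the minimal polynomial of α. Here α^2 = 123 and x^2 - 123 is irreducible (d = 123 is squarefree, ≠ 1, hence not a square), so deg(m_α) = 2. Thus [Q(α):Q] = 2.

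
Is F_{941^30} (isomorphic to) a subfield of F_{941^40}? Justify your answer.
No: F_{941^30} is not a subfield of F_{941^40}

F_{p^m} embeds in F_{p^n} iff m | n. Here 30 ∤ 40 (since 40 = 1·30 + 10 with remainder 10 ≠ 0), so F_{941^30} is not a subfield of F_{941^40}. Equivalently: if it were, the tower law would give 30 = [F_{941^30}:F_941] dividing [F_{941^40}:F_941] = 40, contradiction.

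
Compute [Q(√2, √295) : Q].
[Q(√2, √295) : Q] = 4

[Q(√2):Q] = 2 (min poly x^2 - 2, irreducible since 2 is squarefree > 1). For the top step, suppose √295 ∈ Q(√2), say √295 = c + d√2 with c, d ∈ Q. Squaring: 295 = c^2 + 2d^2 + 2cd√2. Since √2 ∉ Q this forces 2cd = 0. If d = 0 then √295 = c ∈ Q, contradicting 295 squarefree > 1. If c = 0 then 295 = 2d^2, so 2·295 = (2d)^2 is a perfect square in Q — but 2·295 = 590 is not a perfect square (since 2 and 295 are distinct squarefree integers). Contradiction. Hence √295 ∉ Q(√2), so x^2 - 295 stays irreducible over Q(√2) and [Q(√2, √295) : Q(√2)] = 2. By the tower law, [Q(√2, √295) : Q] = 2 · 2 = 4.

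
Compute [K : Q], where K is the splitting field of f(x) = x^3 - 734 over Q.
[K : Q] = 6

The roots of x^3 - 734 are ∛734, ω∛734, ω^2∛734 where ω = e^(2πi/3) is a primitive cube root of unity, so K = Q(∛734, ω). Now [Q(∛734):Q] = 3 (since 734 is not a perfect cube, x^3 - 734 is irreducible) and [Q(ω):Q] = 2. Both 2 and 3 divide [K:Q], and [K:Q] ≤ 3·2 = 6, so [K:Q] = 6. (Equivalently: Q(∛734) ⊂ R but ω ∉ R, so [K : Q(∛734)] = 2.)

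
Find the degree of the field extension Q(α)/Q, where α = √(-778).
[Q(α):Q] = 2

[Q(α):Q] equals the degree of the minimal polynomial of α. Here α^2 = -778 and x^2 + 778 is irreducible (d = -778 is squarefree, ≠ 1, hence not a square), so deg(m_α) = 2. Thus [Q(α):Q] = 2.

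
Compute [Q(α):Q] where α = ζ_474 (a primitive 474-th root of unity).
[Q(α):Q] = 156

The minimal polynomial of ζ_474 over Q is the 474-th cyclotomic polynomial Φ_474(x), which is irreducible over Q and has degree φ(474) = 156. Hence [Q(α):Q] = φ(474) = 156.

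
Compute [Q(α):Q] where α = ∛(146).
[Q(α):Q] = 3

The minimal polynomial of α is x^3 - 146, irreducible over Q since 146 is not a perfect cube (so x^3 - 146 has no rational root). Hence [Q(α):Q] = deg(m_α) = 3.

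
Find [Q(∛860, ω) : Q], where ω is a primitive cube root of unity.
[Q(∛860, ω) : Q] = 6

[Q(∛860):Q] = 3 (min poly x^3 - 860, irreducible since 860 is not a perfect cube). [Q(ω):Q] = 2 (min poly x^2 + x + 1). Since Q(∛860) ⊂ R and ω ∉ R, we have ω ∉ Q(∛860), so x^2 + x + 1 remains irreducible over Q(∛860) and [Q(∛860, ω) : Q(∛860)] = 2. By the tower law, [Q(∛860, ω) : Q] = 3 · 2 = 6. (In fact Q(∛860, ω) is the splitting field of x^3 - 860 over Q.)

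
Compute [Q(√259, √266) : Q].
[Q(√259, √266) : Q] = 4

[Q(√259):Q] = 2 (min poly x^2 - 259, irreducible since 259 is squarefree > 1). For the top step, suppose √266 ∈ Q(√259), say √266 = c + d√259 with c, d ∈ Q. Squaring: 266 = c^2 + 259d^2 + 2cd√259. Since √259 ∉ Q this forces 2cd = 0. If d = 0 then √266 = c ∈ Q, contradicting 266 squarefree > 1. If c = 0 then 266 = 259d^2, so 259·266 = (259d)^2 is a perfect square in Q — but 259·266 = 68894 is not a perfect square (since 259 and 266 are distinct squarefree integers). Contradiction. Hence √266 ∉ Q(√259), so x^2 - 266 stays irreducible over Q(√259) and [Q(√259, √266) : Q(√259)] = 2. By the tower law, [Q(√259, √266) : Q] = 2 · 2 = 4.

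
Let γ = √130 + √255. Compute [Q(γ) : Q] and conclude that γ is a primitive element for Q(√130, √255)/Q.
[Q(γ) : Q] = 4 (equivalently, Q(γ) = Q(√130, √255))

Obviously Q(γ) ⊆ Q(√130, √255), and [Q(√130, √255):Q] = 4 (since 130, 255 are distinct squarefree integers > 1 with 33150 not a perfect square). To show equality we compute the minimal polynomial of γ. From γ = √130 + √255: γ^2 = 130 + 2√(33150) + 255 = 385 + 2√(33150), so γ^2 - 385 = 2√(33150); squaring, (γ^2 - 385)^2 = 4·33150, i.e. γ^4 - 770γ^2 + 148225 - 132600 = 0, i.e. γ^4 - 770γ^2 + 15625 = 0. So γ is a root of x^4 - 770x^2 + 15625. This polynomial is irreducible over Q: it has no rational root (each ±√130 ± √255 is irrational), and any factorization into two quadratics over Q would force √(33150) ∈ Q (pairing opposite roots) or √130, √255 ∈ Q (other pairings), all impossible. Hence [Q(γ):Q] = 4 = [Q(√130, √255):Q], so Q(γ) = Q(√130, √255).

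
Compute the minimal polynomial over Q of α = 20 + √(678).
m_α(x) = x^2 - 40x - 278

From α - 20 = √(678), squaring gives (α - 20)^2 = 678, i.e. α^2 - 40α + 400 = 678, so α^2 - 40α - 278 = 0. The discriminant of x^2 - 40x - 278 is (-40)^2 - 4·(-278) = 1600 + 1112 = 2712, and 4·(678) is not a perfect square in Q since 678 is squarefree and ≠ 1. Hence x^2 - 40x - 278 is irreducible over Q and is the minimal polynomial of α.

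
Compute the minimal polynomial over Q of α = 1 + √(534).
m_α(x) = x^2 - 2x - 533

From α - 1 = √(534), squaring gives (α - 1)^2 = 534, i.e. α^2 - 2α + 1 = 534, so α^2 - 2α - 533 = 0. The discriminant of x^2 - 2x - 533 is (-2)^2 - 4·(-533) = 4 + 2132 = 2136, and 4·(534) is not a perfect square in Q since 534 is squarefree and ≠ 1. Hence x^2 - 2x - 533 is irreducible over Q and is the minimal polynomial of α.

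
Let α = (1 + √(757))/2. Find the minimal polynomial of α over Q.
m_α(x) = x^2 - x - 189

From 2α - 1 = √(757), squaring gives (2α - 1)^2 = 757, i.e. 4α^2 - 4α + 1 = 757, so α^2 - α + (1 - 757)/4 = 0. Since 757 ≡ 1 (mod 4), (1 - 757)/4 = -189 ∈ Z. The polynomial x^2 - x - 189 has discriminant 1 - 4·(-189) = 757, which is not a perfect square in Q (d = 757 is squarefree and ≠ 1), so x^2 - x - 189 is irreducible over Q. It is the minimal polynomial of α.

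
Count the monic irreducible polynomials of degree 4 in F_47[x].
There are 1219368 monic irreducible polynomials of degree 4 over F_47

Each element of F_{47^4} that lies in no proper subfield is a root of exactly one monic irreducible of degree 4 over F_47, and each such polynomial has 4 distinct roots in F_{47^4}. By Möbius inversion the count is N_47(4) = (1/4) Σ_{d|4} μ(4/d) · 47^d = (1/4)(μ(4)·47^1 + μ(2)·47^2 + μ(1)·47^4) = 4877472/4 = 1219368.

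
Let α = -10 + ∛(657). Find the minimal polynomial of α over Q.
m_α(x) = x^3 + 30x^2 + 300x + 343

Set β = α + 10 = ∛(657), so β^3 = 657. Then (α + 10)^3 - 657 = 0, i.e. α is a root of g(x) = (x + 10)^3 - 657 = x^3 + 30x^2 + 300x + 343. Since g(x) = h(x + 10) where h(x) = x^3 - 657, and h is irreducible over Q (because 657 is not a perfect cube, so h has no rational root, and a monic cubic with no rational root is irreducible), g is also irreducible (irreducibility is preserved under the substitution x → x + 10). Hence m_α(x) = x^3 + 30x^2 + 300x + 343.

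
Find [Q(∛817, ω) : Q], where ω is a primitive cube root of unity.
[Q(∛817, ω) : Q] = 6

[Q(∛817):Q] = 3 (min poly x^3 - 817, irreducible since 817 is not a perfect cube). [Q(ω):Q] = 2 (min poly x^2 + x + 1). Since Q(∛817) ⊂ R and ω ∉ R, we have ω ∉ Q(∛817), so x^2 + x + 1 remains irreducible over Q(∛817) and [Q(∛817, ω) : Q(∛817)] = 2. By the tower law, [Q(∛817, ω) : Q] = 3 · 2 = 6. (In fact Q(∛817, ω) is the splitting field of x^3 - 817 over Q.)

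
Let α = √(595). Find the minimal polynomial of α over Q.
m_α(x) = x^2 - 595

α satisfies α^2 - 595 = 0, so x^2 - 595 annihilates α. Since d = 595 is squarefree and ≠ 1, it is not a perfect square in Q, so x^2 - 595 has no rational root and is therefore irreducible over Q (a degree-2 polynomial over a field is irreducible iff it has no root). Hence m_α(x) = x^2 - 595.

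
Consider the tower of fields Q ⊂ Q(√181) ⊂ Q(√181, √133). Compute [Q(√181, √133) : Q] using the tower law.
[Q(√181, √133) : Q] = 4

[Q(√181):Q] = 2 (min poly x^2 - 181, irreducible since 181 is squarefree > 1). For the top step, suppose √133 ∈ Q(√181), say √133 = c + d√181 with c, d ∈ Q. Squaring: 133 = c^2 + 181d^2 + 2cd√181. Since √181 ∉ Q this forces 2cd = 0. If d = 0 then √133 = c ∈ Q, contradicting 133 squarefree > 1. If c = 0 then 133 = 181d^2, so 181·133 = (181d)^2 is a perfect square in Q — but 181·133 = 24073 is not a perfect square (since 181 and 133 are distinct squarefree integers). Contradiction. Hence √133 ∉ Q(√181), so x^2 - 133 stays irreducible over Q(√181) and [Q(√181, √133) : Q(√181)] = 2. By the tower law, [Q(√181, √133) : Q] = 2 · 2 = 4.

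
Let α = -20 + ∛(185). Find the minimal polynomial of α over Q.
m_α(x) = x^3 + 60x^2 + 1200x + 7815

Set β = α + 20 = ∛(185), so β^3 = 185. Then (α + 20)^3 - 185 = 0, i.e. α is a root of g(x) = (x + 20)^3 - 185 = x^3 + 60x^2 + 1200x + 7815. Since g(x) = h(x + 20) where h(x) = x^3 - 185, and h is irreducible over Q (because 185 is not a perfect cube, so h has no rational root, and a monic cubic with no rational root is irreducible), g is also irreducible (irreducibility is preserved under the substitution x → x + 20). Hence m_α(x) = x^3 + 60x^2 + 1200x + 7815.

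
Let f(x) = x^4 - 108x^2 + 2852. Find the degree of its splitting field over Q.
[K : Q] = 4

Solving the quadratic in x^2: x^2 = (108 ± √(108^2 - 4·2852))/2 = (108 ± √256)/2 = (108 ± 16)/2, giving x^2 = 62 or x^2 = 46. So f(x) = (x^2 - 62)(x^2 - 46) and the roots of f are ±√62, ±√46. Hence the splitting field is K = Q(√62, √46). Since 62 and 46 are distinct squarefree integers > 1, their product 2852 is not a perfect square, so √46 ∉ Q(√62). By the tower law [K:Q] = [Q(√62,√46):Q(√62)] · [Q(√62):Q] = 2 · 2 = 4.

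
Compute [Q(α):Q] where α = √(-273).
[Q(α):Q] = 2

[Q(α):Q] equals the degree of the minimal polynomial of α. Here α^2 = -273 and x^2 + 273 is irreducible (d = -273 is squarefree, ≠ 1, hence not a square), so deg(m_α) = 2. Thus [Q(α):Q] = 2.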